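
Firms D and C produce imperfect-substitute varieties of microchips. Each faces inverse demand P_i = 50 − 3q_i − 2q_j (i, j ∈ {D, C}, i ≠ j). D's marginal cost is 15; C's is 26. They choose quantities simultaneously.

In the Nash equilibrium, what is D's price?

30.1875

Firm D's profit: π = q_D(50 − 3q_D − 2q_C) − 15q_D.
∂π/∂q_D = 35 − 6q_D − 2q_C = 0 ⇒ q_D = 35/6 − (1/3)q_C.
Similarly q_C = 4 − (1/3)q_D.
Solving the two reaction functions simultaneously: (1 − (−1/3)(−1/3))q_D = 35/6 − (1/3)·4, so (8/9)q_D = 4.5 and q_D = 5.0625.
Then q_C = 4 − (1/3)·5.0625 = 2.3125.
P_D = 50 − 3·5.0625 − 2·2.3125 = 30.1875.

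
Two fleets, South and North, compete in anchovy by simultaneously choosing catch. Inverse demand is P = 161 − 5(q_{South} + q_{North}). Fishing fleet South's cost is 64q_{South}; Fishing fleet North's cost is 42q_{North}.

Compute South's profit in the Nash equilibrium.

125

Fishing fleet South's profit: π = q_{South}(161 − 5(q_{South} + q_{North})) − 64q_{South}.
∂π/∂q_{South} = 97 − 10q_{South} − 5q_{North} = 0, so q_{South} = 9.7 − 0.5q_{North}.
By the same steps for North: q_{North} = 11.9 − 0.5q_{South}.
Solving the two reaction functions simultaneously: (1 − (−0.5)(−0.5))q_{South} = 9.7 − 0.5·11.9, so 0.75q_{South} = 3.75 and q_{South} = 5.
Then q_{North} = 11.9 − 0.5·5 = 9.4.
Price P = 161 − 5·14.4 = 89.
South's profit: (89 − 64)·5 = 125.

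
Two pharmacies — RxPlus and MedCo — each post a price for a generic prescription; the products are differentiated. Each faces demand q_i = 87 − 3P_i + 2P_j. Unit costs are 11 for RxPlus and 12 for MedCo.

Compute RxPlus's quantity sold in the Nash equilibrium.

RxPlus's profit: π = (P_{RxPlus} − 11)(87 − 3P_{RxPlus} + 2P_{MedCo}).
∂π/∂P_{RxPlus} = 120 − 6P_{RxPlus} + 2P_{MedCo} = 0 ⇒ P_{RxPlus} = 20 + (1/3)P_{MedCo}.
Similarly P_{MedCo} = 20.5 + (1/3)P_{RxPlus}.
Plugging P_{MedCo} into RxPlus's best response: P_{RxPlus} = 20 + (1/3)(20.5 + (1/3)P_{RxPlus}) ⇒ (8/9)P_{RxPlus} = 161/6, so P_{RxPlus} = 30.1875.
Then P_{MedCo} = 20.5 + (1/3)·30.1875 = 30.5625.
q_{RxPlus} = 87 − 3·30.1875 + 2·30.5625 = 57.5625.

57.5625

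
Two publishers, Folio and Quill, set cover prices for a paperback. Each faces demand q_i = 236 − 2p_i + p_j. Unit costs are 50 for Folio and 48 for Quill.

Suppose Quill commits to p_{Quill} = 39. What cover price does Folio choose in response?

93.75

Folio's profit: π = (p_{Folio} − 50)(236 − 2p_{Folio} + p_{Quill}).
∂π/∂p_{Folio} = 336 − 4p_{Folio} + p_{Quill} = 0 ⇒ p_{Folio} = 84 + 0.25p_{Quill}.
At p_{Quill} = 39: p_{Folio} = 84 + 0.25·39 = 93.75.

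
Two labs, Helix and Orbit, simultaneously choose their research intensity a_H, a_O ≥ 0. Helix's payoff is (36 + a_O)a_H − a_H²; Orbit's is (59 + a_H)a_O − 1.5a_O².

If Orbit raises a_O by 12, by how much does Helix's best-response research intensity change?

Expanding Helix's payoff: 36a_H + a_Oa_H − a_H².
∂π/∂a_H = 36 + a_O − 2a_H = 0, so a_H = 18 + 0.5a_O.
The reaction-function slope is 0.5, so a 12-unit rise in a_O moves a_H by 0.5 × 12 = 6. Helix's best response rises — the actions are strategic complements.

6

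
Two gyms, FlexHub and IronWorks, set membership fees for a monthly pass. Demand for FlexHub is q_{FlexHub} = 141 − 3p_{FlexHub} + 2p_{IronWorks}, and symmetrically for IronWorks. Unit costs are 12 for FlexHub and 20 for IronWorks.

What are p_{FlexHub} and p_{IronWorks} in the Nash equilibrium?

FlexHub's profit: π = (p_{FlexHub} − 12)(141 − 3p_{FlexHub} + 2p_{IronWorks}).
∂π/∂p_{FlexHub} = 177 − 6p_{FlexHub} + 2p_{IronWorks} = 0 ⇒ p_{FlexHub} = 29.5 + (1/3)p_{IronWorks}.
Similarly p_{IronWorks} = 33.5 + (1/3)p_{FlexHub}.
Solving the two reaction functions simultaneously: (1 − (1/3)(1/3))p_{FlexHub} = 29.5 + (1/3)·33.5, so (8/9)p_{FlexHub} = 122/3 and p_{FlexHub} = 45.75.
Then p_{IronWorks} = 33.5 + (1/3)·45.75 = 48.75.

45.75, 48.75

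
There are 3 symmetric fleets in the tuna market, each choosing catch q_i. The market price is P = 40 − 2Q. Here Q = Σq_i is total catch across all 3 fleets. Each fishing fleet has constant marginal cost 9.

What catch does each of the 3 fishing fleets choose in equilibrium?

A representative fishing fleet's profit is π_i = q_i(40 − 2Q) − 9q_i, with Q = q_i + Σ_{j≠i} q_j.
First-order condition: 31 − 4q_i − 2Σ_{j≠i} q_j = 0.
Imposing symmetry (q_j = q for all j) turns Σ_{j≠i} q_j into 2q, so 31 = 8q and q = 3.875.

3.875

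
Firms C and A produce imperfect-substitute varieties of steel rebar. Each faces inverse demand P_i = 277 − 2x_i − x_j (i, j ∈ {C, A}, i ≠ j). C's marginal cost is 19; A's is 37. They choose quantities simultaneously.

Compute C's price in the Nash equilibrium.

124.6

Firm C's profit: π = x_C(277 − 2x_C − x_A) − 19x_C.
∂π/∂x_C = 258 − 4x_C − x_A = 0 ⇒ x_C = 64.5 − 0.25x_A.
Similarly x_A = 60 − 0.25x_C.
Plugging x_A into C's best response: x_C = 64.5 − 0.25(60 − 0.25x_C) ⇒ 0.9375x_C = 49.5, so x_C = 52.8.
Then x_A = 60 − 0.25·52.8 = 46.8.
P_C = 277 − 2·52.8 − 46.8 = 124.6.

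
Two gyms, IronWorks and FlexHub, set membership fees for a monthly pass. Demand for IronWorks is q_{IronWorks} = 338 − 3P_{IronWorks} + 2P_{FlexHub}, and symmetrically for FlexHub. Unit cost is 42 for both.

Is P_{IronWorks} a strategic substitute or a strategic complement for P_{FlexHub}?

strategic complements

IronWorks's profit: π = (P_{IronWorks} − 42)(338 − 3P_{IronWorks} + 2P_{FlexHub}).
∂π/∂P_{IronWorks} = 464 − 6P_{IronWorks} + 2P_{FlexHub} = 0 ⇒ P_{IronWorks} = 232/3 + (1/3)P_{FlexHub}.
The best-response slope dP_{IronWorks}/dP_{FlexHub} = 1/3 > 0: the reaction function is upward-sloping, so the choices are strategic complements.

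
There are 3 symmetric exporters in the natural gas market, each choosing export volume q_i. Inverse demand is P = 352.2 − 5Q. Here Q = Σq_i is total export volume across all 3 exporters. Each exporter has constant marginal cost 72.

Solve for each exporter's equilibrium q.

A representative exporter's profit is π_i = q_i(352.2 − 5Q) − 72q_i, with Q = q_i + Σ_{j≠i} q_j.
First-order condition: 280.2 − 10q_i − 5Σ_{j≠i} q_j = 0.
Imposing symmetry (q_j = q for all j) turns Σ_{j≠i} q_j into 2q, so 280.2 = 20q and q = 14.01.

14.01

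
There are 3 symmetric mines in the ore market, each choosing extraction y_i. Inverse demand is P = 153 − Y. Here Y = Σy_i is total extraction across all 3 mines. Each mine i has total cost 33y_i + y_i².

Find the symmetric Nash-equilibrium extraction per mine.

20

A representative mine's profit is π_i = y_i(153 − Y) − 33y_i − y_i², with Y = y_i + Σ_{j≠i} y_j.
First-order condition: 120 − 4y_i − Σ_{j≠i} y_j = 0.
With identical mines, set every y_j = y: then 120 − 4y − 2y = 0, i.e. y = 120/6 = 20.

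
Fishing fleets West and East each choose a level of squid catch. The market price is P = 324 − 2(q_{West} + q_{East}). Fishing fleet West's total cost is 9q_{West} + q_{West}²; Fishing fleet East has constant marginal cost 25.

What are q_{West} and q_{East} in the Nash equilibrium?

Fishing fleet West's profit: π = q_{West}(324 − 2(q_{West} + q_{East})) − 9q_{West} − q_{West}².
∂π/∂q_{West} = 315 − 6q_{West} − 2q_{East} = 0, so q_{West} = 52.5 − (1/3)q_{East}.
For East: ∂π/∂q_{East} = 299 − 4q_{East} − 2q_{West} = 0 ⇒ q_{East} = 74.75 − 0.5q_{West}.
Plugging q_{East} into West's best response: q_{West} = 52.5 − (1/3)(74.75 − 0.5q_{West}) ⇒ (5/6)q_{West} = 331/12, so q_{West} = 33.1.
Then q_{East} = 74.75 − 0.5·33.1 = 58.2.

33.1, 58.2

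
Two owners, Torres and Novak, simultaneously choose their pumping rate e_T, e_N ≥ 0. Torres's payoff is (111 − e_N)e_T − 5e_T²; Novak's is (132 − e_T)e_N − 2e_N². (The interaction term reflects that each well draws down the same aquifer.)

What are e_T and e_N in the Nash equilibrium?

8, 31

Expanding Torres's payoff: 111e_T − e_Ne_T − 5e_T².
∂π/∂e_T = 111 − e_N − 10e_T = 0, so e_T = 11.1 − 0.1e_N.
Likewise for Novak: e_N = 33 − 0.25e_T.
Solving the two reaction functions simultaneously: (1 − (−0.1)(−0.25))e_T = 11.1 − 0.1·33, so 0.975e_T = 7.8 and e_T = 8.
Then e_N = 33 − 0.25·8 = 31.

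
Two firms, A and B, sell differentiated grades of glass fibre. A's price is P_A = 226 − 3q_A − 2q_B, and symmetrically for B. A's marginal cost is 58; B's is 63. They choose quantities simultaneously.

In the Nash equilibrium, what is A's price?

121.9375

Firm A's profit: π = q_A(226 − 3q_A − 2q_B) − 58q_A.
∂π/∂q_A = 168 − 6q_A − 2q_B = 0 ⇒ q_A = 28 − (1/3)q_B.
Similarly q_B = 163/6 − (1/3)q_A.
Solving the two reaction functions simultaneously: (1 − (−1/3)(−1/3))q_A = 28 − (1/3)·(163/6), so (8/9)q_A = 341/18 and q_A = 21.3125.
Then q_B = 163/6 − (1/3)·21.3125 = 20.0625.
P_A = 226 − 3·21.3125 − 2·20.0625 = 121.9375.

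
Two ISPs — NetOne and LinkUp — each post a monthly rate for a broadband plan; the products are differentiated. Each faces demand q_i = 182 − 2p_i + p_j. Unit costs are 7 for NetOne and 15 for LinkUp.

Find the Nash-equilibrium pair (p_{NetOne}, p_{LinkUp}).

NetOne's profit: π = (p_{NetOne} − 7)(182 − 2p_{NetOne} + p_{LinkUp}).
∂π/∂p_{NetOne} = 196 − 4p_{NetOne} + p_{LinkUp} = 0 ⇒ p_{NetOne} = 49 + 0.25p_{LinkUp}.
Similarly p_{LinkUp} = 53 + 0.25p_{NetOne}.
Substituting the second reaction function into the first: p_{NetOne} = 49 + 0.25(53 + 0.25p_{NetOne}), which gives 0.9375p_{NetOne} = 62.25 ⇒ p_{NetOne} = 66.4.
Then p_{LinkUp} = 53 + 0.25·66.4 = 69.6.

66.4, 69.6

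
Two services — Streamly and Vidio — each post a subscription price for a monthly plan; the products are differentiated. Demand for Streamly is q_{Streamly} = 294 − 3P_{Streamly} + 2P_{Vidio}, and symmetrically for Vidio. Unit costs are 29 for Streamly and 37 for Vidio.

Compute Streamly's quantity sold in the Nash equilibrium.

Streamly's profit: π = (P_{Streamly} − 29)(294 − 3P_{Streamly} + 2P_{Vidio}).
∂π/∂P_{Streamly} = 381 − 6P_{Streamly} + 2P_{Vidio} = 0 ⇒ P_{Streamly} = 63.5 + (1/3)P_{Vidio}.
Similarly P_{Vidio} = 67.5 + (1/3)P_{Streamly}.
Substituting the second reaction function into the first: P_{Streamly} = 63.5 + (1/3)(67.5 + (1/3)P_{Streamly}), which gives (8/9)P_{Streamly} = 86 ⇒ P_{Streamly} = 96.75.
Then P_{Vidio} = 67.5 + (1/3)·96.75 = 99.75.
q_{Streamly} = 294 − 3·96.75 + 2·99.75 = 203.25.

203.25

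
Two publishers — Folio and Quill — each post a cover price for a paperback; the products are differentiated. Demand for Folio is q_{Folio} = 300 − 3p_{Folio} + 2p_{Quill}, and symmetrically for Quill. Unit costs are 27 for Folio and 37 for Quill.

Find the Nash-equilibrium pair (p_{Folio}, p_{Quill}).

Folio's profit: π = (p_{Folio} − 27)(300 − 3p_{Folio} + 2p_{Quill}).
∂π/∂p_{Folio} = 381 − 6p_{Folio} + 2p_{Quill} = 0 ⇒ p_{Folio} = 63.5 + (1/3)p_{Quill}.
Similarly p_{Quill} = 68.5 + (1/3)p_{Folio}.
Plugging p_{Quill} into Folio's best response: p_{Folio} = 63.5 + (1/3)(68.5 + (1/3)p_{Folio}) ⇒ (8/9)p_{Folio} = 259/3, so p_{Folio} = 97.125.
Then p_{Quill} = 68.5 + (1/3)·97.125 = 100.875.

97.125, 100.875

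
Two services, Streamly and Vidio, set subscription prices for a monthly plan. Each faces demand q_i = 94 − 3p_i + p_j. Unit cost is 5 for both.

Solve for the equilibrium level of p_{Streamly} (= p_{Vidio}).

21.8

Streamly's profit: π = (p_{Streamly} − 5)(94 − 3p_{Streamly} + p_{Vidio}).
∂π/∂p_{Streamly} = 109 − 6p_{Streamly} + p_{Vidio} = 0 ⇒ p_{Streamly} = 109/6 + (1/6)p_{Vidio}.
By symmetry p_{Vidio} = p_{Streamly}; substituting into the reaction function, (5/6)p_{Streamly} = 109/6 and p_{Streamly} = 21.8.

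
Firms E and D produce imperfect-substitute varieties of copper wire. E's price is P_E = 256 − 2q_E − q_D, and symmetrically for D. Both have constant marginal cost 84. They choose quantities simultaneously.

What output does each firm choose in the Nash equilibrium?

34.4

Firm E's profit: π = q_E(256 − 2q_E − q_D) − 84q_E.
∂π/∂q_E = 172 − 4q_E − q_D = 0 ⇒ q_E = 43 − 0.25q_D.
The game is symmetric, so in equilibrium q_D = q_E: the reaction function gives 1.25q_E = 43, hence q_E = 34.4.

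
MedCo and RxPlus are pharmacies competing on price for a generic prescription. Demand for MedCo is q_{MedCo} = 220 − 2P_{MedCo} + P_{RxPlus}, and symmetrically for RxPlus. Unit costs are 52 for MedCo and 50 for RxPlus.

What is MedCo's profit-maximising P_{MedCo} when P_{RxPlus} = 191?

MedCo's profit: π = (P_{MedCo} − 52)(220 − 2P_{MedCo} + P_{RxPlus}).
∂π/∂P_{MedCo} = 324 − 4P_{MedCo} + P_{RxPlus} = 0 ⇒ P_{MedCo} = 81 + 0.25P_{RxPlus}.
At P_{RxPlus} = 191: P_{MedCo} = 81 + 0.25·191 = 128.75.

128.75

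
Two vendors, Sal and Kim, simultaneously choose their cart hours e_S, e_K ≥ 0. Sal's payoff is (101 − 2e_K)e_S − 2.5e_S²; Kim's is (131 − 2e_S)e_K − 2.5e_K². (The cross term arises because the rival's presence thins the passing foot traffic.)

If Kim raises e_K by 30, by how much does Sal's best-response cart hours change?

Expanding Sal's payoff: 101e_S − 2e_Ke_S − 2.5e_S².
∂π/∂e_S = 101 − 2e_K − 5e_S = 0, so e_S = 20.2 − 0.4e_K.
The reaction-function slope is −0.4, so a 30-unit rise in e_K moves e_S by −0.4 × 30 = −12. Sal's best response falls — the actions are strategic substitutes.

-12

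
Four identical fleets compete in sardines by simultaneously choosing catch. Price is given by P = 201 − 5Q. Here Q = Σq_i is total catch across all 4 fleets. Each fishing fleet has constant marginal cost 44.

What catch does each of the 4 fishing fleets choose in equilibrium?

A representative fishing fleet's profit is π_i = q_i(201 − 5Q) − 44q_i, with Q = q_i + Σ_{j≠i} q_j.
First-order condition: 157 − 10q_i − 5Σ_{j≠i} q_j = 0.
With identical fishing fleets, set every q_j = q: then 157 − 10q − 15q = 0, i.e. q = 157/25 = 6.28.

6.28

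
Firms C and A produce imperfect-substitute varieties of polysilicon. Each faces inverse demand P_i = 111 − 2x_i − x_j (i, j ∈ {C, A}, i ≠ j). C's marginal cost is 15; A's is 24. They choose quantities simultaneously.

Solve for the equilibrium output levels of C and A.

19.8, 16.8

Firm C's profit: π = x_C(111 − 2x_C − x_A) − 15x_C.
∂π/∂x_C = 96 − 4x_C − x_A = 0 ⇒ x_C = 24 − 0.25x_A.
Similarly x_A = 21.75 − 0.25x_C.
Solving the two reaction functions simultaneously: (1 − (−0.25)(−0.25))x_C = 24 − 0.25·21.75, so 0.9375x_C = 18.5625 and x_C = 19.8.
Then x_A = 21.75 − 0.25·19.8 = 16.8.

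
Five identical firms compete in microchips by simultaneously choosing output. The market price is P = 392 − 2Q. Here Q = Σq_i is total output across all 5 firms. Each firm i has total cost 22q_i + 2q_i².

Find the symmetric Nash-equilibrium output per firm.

23.125

A representative firm's profit is π_i = q_i(392 − 2Q) − 22q_i − 2q_i², with Q = q_i + Σ_{j≠i} q_j.
First-order condition: 370 − 8q_i − 2Σ_{j≠i} q_j = 0.
In a symmetric equilibrium every firm chooses the same q, so Σ_{j≠i} q_j = 4q. The condition becomes 370 − 16q = 0, giving q = 370/16 = 23.125.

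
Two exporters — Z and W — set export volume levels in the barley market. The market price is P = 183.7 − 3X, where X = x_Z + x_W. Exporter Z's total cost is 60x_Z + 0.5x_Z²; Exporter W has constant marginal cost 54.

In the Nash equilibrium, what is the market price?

102.8

Exporter Z's profit: π = x_Z(183.7 − 3(x_Z + x_W)) − 60x_Z − 0.5x_Z².
∂π/∂x_Z = 123.7 − 7x_Z − 3x_W = 0, so x_Z = 1237/70 − (3/7)x_W.
For W: ∂π/∂x_W = 129.7 − 6x_W − 3x_Z = 0 ⇒ x_W = 1297/60 − 0.5x_Z.
Solving the two reaction functions simultaneously: (1 − (−3/7)(−0.5))x_Z = 1237/70 − (3/7)·(1297/60), so (11/14)x_Z = 1177/140 and x_Z = 10.7.
Then x_W = 1297/60 − 0.5·10.7 = 244/15.
Equilibrium price: P = 183.7 − 3·(809/30) = 102.8.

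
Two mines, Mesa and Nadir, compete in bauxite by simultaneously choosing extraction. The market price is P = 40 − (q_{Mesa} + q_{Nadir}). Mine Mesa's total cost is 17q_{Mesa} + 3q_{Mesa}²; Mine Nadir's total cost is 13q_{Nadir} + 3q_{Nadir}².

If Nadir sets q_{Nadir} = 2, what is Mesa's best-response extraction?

2.625

Mine Mesa's profit: π = q_{Mesa}(40 − (q_{Mesa} + q_{Nadir})) − 17q_{Mesa} − 3q_{Mesa}².
∂π/∂q_{Mesa} = 23 − 8q_{Mesa} − q_{Nadir} = 0, so q_{Mesa} = 2.875 − 0.125q_{Nadir}.
At q_{Nadir} = 2: q_{Mesa} = 2.875 − 0.125·2 = 2.625.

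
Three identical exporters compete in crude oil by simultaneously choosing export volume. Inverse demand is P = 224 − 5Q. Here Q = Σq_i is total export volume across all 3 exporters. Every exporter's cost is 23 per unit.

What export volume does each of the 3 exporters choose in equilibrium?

A representative exporter's profit is π_i = q_i(224 − 5Q) − 23q_i, with Q = q_i + Σ_{j≠i} q_j.
First-order condition: 201 − 10q_i − 5Σ_{j≠i} q_j = 0.
With identical exporters, set every q_j = q: then 201 − 10q − 10q = 0, i.e. q = 201/20 = 10.05.

10.05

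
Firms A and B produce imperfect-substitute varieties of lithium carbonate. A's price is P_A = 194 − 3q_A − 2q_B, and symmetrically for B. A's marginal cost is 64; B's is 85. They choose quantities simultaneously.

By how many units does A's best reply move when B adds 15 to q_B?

-5

Firm A's profit: π = q_A(194 − 3q_A − 2q_B) − 64q_A.
∂π/∂q_A = 130 − 6q_A − 2q_B = 0 ⇒ q_A = 65/3 − (1/3)q_B.
The reaction-function slope is −1/3, so a 15-unit rise in q_B moves q_A by −1/3 × 15 = −5. A's best response falls — the actions are strategic substitutes.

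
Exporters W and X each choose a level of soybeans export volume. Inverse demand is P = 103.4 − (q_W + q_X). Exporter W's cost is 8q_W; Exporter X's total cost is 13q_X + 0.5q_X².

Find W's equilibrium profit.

Exporter W's profit: π = q_W(103.4 − (q_W + q_X)) − 8q_W.
∂π/∂q_W = 95.4 − 2q_W − q_X = 0, so q_W = 47.7 − 0.5q_X.
For X: ∂π/∂q_X = 90.4 − 3q_X − q_W = 0 ⇒ q_X = 452/15 − (1/3)q_W.
Plugging q_X into W's best response: q_W = 47.7 − 0.5(452/15 − (1/3)q_W) ⇒ (5/6)q_W = 979/30, so q_W = 39.16.
Then q_X = 452/15 − (1/3)·39.16 = 17.08.
Price P = 103.4 − 56.24 = 47.16.
W's profit: (47.16 − 8)·39.16 = 1533.5056.

1533.5056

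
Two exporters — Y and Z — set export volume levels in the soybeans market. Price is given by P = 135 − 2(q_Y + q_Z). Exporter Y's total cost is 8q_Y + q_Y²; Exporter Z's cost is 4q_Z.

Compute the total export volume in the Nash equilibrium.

38.9

Exporter Y's profit: π = q_Y(135 − 2(q_Y + q_Z)) − 8q_Y − q_Y².
∂π/∂q_Y = 127 − 6q_Y − 2q_Z = 0, so q_Y = 127/6 − (1/3)q_Z.
For Z: ∂π/∂q_Z = 131 − 4q_Z − 2q_Y = 0 ⇒ q_Z = 32.75 − 0.5q_Y.
Plugging q_Z into Y's best response: q_Y = 127/6 − (1/3)(32.75 − 0.5q_Y) ⇒ (5/6)q_Y = 10.25, so q_Y = 12.3.
Then q_Z = 32.75 − 0.5·12.3 = 26.6.
Total export volume: 12.3 + 26.6 = 38.9.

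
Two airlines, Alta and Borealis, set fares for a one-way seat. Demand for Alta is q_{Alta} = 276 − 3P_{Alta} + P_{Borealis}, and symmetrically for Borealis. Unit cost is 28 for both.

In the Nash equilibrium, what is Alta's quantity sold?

132

Alta's profit: π = (P_{Alta} − 28)(276 − 3P_{Alta} + P_{Borealis}).
∂π/∂P_{Alta} = 360 − 6P_{Alta} + P_{Borealis} = 0 ⇒ P_{Alta} = 60 + (1/6)P_{Borealis}.
By symmetry P_{Borealis} = P_{Alta}; substituting into the reaction function, (5/6)P_{Alta} = 60 and P_{Alta} = 72.
q_{Alta} = 276 − 3·72 + 72 = 132.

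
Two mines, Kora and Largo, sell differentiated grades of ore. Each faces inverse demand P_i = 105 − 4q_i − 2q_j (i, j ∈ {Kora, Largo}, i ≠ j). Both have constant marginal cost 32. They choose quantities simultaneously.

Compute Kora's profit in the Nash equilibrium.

213.16

Mine Kora's profit: π = q_{Kora}(105 − 4q_{Kora} − 2q_{Largo}) − 32q_{Kora}.
∂π/∂q_{Kora} = 73 − 8q_{Kora} − 2q_{Largo} = 0 ⇒ q_{Kora} = 9.125 − 0.25q_{Largo}.
By symmetry q_{Largo} = q_{Kora}; substituting into the reaction function, 1.25q_{Kora} = 9.125 and q_{Kora} = 7.3.
P_{Kora} = 105 − 4·7.3 − 2·7.3 = 61.2.
Profit = (61.2 − 32)·7.3 = 213.16.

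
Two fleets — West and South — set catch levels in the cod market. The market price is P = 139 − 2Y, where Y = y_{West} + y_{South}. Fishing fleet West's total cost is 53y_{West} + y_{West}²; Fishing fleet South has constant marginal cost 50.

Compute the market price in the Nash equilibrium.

86.2

Fishing fleet West's profit: π = y_{West}(139 − 2(y_{West} + y_{South})) − 53y_{West} − y_{West}².
∂π/∂y_{West} = 86 − 6y_{West} − 2y_{South} = 0, so y_{West} = 43/3 − (1/3)y_{South}.
For South: ∂π/∂y_{South} = 89 − 4y_{South} − 2y_{West} = 0 ⇒ y_{South} = 22.25 − 0.5y_{West}.
Plugging y_{South} into West's best response: y_{West} = 43/3 − (1/3)(22.25 − 0.5y_{West}) ⇒ (5/6)y_{West} = 83/12, so y_{West} = 8.3.
Then y_{South} = 22.25 − 0.5·8.3 = 18.1.
Equilibrium price: P = 139 − 2·26.4 = 86.2.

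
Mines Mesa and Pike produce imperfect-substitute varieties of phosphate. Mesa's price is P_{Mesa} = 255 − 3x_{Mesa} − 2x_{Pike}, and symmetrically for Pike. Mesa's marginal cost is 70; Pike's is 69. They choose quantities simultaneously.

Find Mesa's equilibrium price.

Mine Mesa's profit: π = x_{Mesa}(255 − 3x_{Mesa} − 2x_{Pike}) − 70x_{Mesa}.
∂π/∂x_{Mesa} = 185 − 6x_{Mesa} − 2x_{Pike} = 0 ⇒ x_{Mesa} = 185/6 − (1/3)x_{Pike}.
Similarly x_{Pike} = 31 − (1/3)x_{Mesa}.
Plugging x_{Pike} into Mesa's best response: x_{Mesa} = 185/6 − (1/3)(31 − (1/3)x_{Mesa}) ⇒ (8/9)x_{Mesa} = 20.5, so x_{Mesa} = 23.0625.
Then x_{Pike} = 31 − (1/3)·23.0625 = 23.3125.
P_{Mesa} = 255 − 3·23.0625 − 2·23.3125 = 139.1875.

139.1875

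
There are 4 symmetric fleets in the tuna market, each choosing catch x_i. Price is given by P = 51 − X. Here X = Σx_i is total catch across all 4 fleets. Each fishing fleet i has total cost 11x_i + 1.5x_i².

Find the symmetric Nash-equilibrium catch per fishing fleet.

5

A representative fishing fleet's profit is π_i = x_i(51 − X) − 11x_i − 1.5x_i², with X = x_i + Σ_{j≠i} x_j.
First-order condition: 40 − 5x_i − Σ_{j≠i} x_j = 0.
With identical fishing fleets, set every x_j = x: then 40 − 5x − 3x = 0, i.e. x = 40/8 = 5.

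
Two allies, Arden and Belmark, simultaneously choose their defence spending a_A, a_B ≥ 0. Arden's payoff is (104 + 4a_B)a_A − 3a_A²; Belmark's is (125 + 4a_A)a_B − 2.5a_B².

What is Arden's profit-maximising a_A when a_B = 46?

48

Expanding Arden's payoff: 104a_A + 4a_Ba_A − 3a_A².
∂π/∂a_A = 104 + 4a_B − 6a_A = 0, so a_A = 52/3 + (2/3)a_B.
At a_B = 46: a_A = 52/3 + (2/3)·46 = 48.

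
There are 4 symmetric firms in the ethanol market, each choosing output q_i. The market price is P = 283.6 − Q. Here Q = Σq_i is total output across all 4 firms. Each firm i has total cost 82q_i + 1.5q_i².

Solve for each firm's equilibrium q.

25.2

A representative firm's profit is π_i = q_i(283.6 − Q) − 82q_i − 1.5q_i², with Q = q_i + Σ_{j≠i} q_j.
First-order condition: 201.6 − 5q_i − Σ_{j≠i} q_j = 0.
With identical firms, set every q_j = q: then 201.6 − 5q − 3q = 0, i.e. q = 201.6/8 = 25.2.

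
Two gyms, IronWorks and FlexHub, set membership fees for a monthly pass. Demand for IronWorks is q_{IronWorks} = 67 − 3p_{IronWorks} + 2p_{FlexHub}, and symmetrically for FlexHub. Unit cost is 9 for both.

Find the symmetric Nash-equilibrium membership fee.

IronWorks's profit: π = (p_{IronWorks} − 9)(67 − 3p_{IronWorks} + 2p_{FlexHub}).
∂π/∂p_{IronWorks} = 94 − 6p_{IronWorks} + 2p_{FlexHub} = 0 ⇒ p_{IronWorks} = 47/3 + (1/3)p_{FlexHub}.
Setting p_{IronWorks} = p_{FlexHub} in the reaction function: p_{IronWorks} = 47/3 + (1/3)p_{IronWorks}, so p_{IronWorks} = (47/3) / (2/3) = 23.5.

23.5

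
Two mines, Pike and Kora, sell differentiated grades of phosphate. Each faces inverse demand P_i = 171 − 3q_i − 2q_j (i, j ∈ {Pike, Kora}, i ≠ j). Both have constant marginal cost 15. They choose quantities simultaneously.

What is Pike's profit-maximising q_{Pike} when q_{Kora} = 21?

Mine Pike's profit: π = q_{Pike}(171 − 3q_{Pike} − 2q_{Kora}) − 15q_{Pike}.
∂π/∂q_{Pike} = 156 − 6q_{Pike} − 2q_{Kora} = 0 ⇒ q_{Pike} = 26 − (1/3)q_{Kora}.
At q_{Kora} = 21: q_{Pike} = 26 − (1/3)·21 = 19.

19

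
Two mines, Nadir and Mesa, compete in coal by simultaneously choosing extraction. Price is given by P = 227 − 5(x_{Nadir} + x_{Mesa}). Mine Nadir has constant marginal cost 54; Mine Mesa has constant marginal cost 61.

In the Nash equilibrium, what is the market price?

Mine Nadir's profit: π = x_{Nadir}(227 − 5(x_{Nadir} + x_{Mesa})) − 54x_{Nadir}.
∂π/∂x_{Nadir} = 173 − 10x_{Nadir} − 5x_{Mesa} = 0, so x_{Nadir} = 17.3 − 0.5x_{Mesa}.
By the same steps for Mesa: x_{Mesa} = 16.6 − 0.5x_{Nadir}.
Plugging x_{Mesa} into Nadir's best response: x_{Nadir} = 17.3 − 0.5(16.6 − 0.5x_{Nadir}) ⇒ 0.75x_{Nadir} = 9, so x_{Nadir} = 12.
Then x_{Mesa} = 16.6 − 0.5·12 = 10.6.
Equilibrium price: P = 227 − 5·22.6 = 114.

114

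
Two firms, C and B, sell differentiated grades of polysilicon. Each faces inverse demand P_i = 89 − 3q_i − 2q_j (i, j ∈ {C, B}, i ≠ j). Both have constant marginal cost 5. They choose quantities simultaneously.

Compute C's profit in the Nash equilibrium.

Firm C's profit: π = q_C(89 − 3q_C − 2q_B) − 5q_C.
∂π/∂q_C = 84 − 6q_C − 2q_B = 0 ⇒ q_C = 14 − (1/3)q_B.
Setting q_C = q_B in the reaction function: q_C = 14 − (1/3)q_C, so q_C = 14 / (4/3) = 10.5.
P_C = 89 − 3·10.5 − 2·10.5 = 36.5.
Profit = (36.5 − 5)·10.5 = 330.75.

330.75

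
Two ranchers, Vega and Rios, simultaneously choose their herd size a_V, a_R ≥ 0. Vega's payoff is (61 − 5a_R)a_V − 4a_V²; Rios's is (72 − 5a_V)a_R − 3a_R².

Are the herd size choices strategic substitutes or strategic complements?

Expanding Vega's payoff: 61a_V − 5a_Ra_V − 4a_V².
∂π/∂a_V = 61 − 5a_R − 8a_V = 0, so a_V = 7.625 − 0.625a_R.
The best-response slope da_V/da_R = −0.625 < 0: the reaction function is downward-sloping, so the choices are strategic substitutes.

strategic substitutes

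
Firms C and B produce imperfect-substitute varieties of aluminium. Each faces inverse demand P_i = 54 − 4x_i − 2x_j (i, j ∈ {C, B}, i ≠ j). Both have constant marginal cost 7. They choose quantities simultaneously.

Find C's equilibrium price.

Firm C's profit: π = x_C(54 − 4x_C − 2x_B) − 7x_C.
∂π/∂x_C = 47 − 8x_C − 2x_B = 0 ⇒ x_C = 5.875 − 0.25x_B.
The game is symmetric, so in equilibrium x_B = x_C: the reaction function gives 1.25x_C = 5.875, hence x_C = 4.7.
P_C = 54 − 4·4.7 − 2·4.7 = 25.8.

25.8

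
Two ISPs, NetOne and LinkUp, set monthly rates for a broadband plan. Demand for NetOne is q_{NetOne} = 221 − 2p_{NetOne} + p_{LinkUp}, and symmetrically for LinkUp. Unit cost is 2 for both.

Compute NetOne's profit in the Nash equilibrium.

NetOne's profit: π = (p_{NetOne} − 2)(221 − 2p_{NetOne} + p_{LinkUp}).
∂π/∂p_{NetOne} = 225 − 4p_{NetOne} + p_{LinkUp} = 0 ⇒ p_{NetOne} = 56.25 + 0.25p_{LinkUp}.
Setting p_{NetOne} = p_{LinkUp} in the reaction function: p_{NetOne} = 56.25 + 0.25p_{NetOne}, so p_{NetOne} = 56.25 / 0.75 = 75.
q_{NetOne} = 221 − 2·75 + 75 = 146.
Profit = (75 − 2)·146 = 10658.

10658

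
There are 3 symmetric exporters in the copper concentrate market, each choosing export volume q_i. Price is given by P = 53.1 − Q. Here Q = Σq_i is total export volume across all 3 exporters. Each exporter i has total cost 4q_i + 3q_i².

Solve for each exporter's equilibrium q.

4.91

A representative exporter's profit is π_i = q_i(53.1 − Q) − 4q_i − 3q_i², with Q = q_i + Σ_{j≠i} q_j.
First-order condition: 49.1 − 8q_i − Σ_{j≠i} q_j = 0.
In a symmetric equilibrium every exporter chooses the same q, so Σ_{j≠i} q_j = 2q. The condition becomes 49.1 − 10q = 0, giving q = 49.1/10 = 4.91.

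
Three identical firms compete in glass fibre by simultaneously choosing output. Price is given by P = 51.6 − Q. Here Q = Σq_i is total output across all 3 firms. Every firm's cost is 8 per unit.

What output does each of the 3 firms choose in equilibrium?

10.9

A representative firm's profit is π_i = q_i(51.6 − Q) − 8q_i, with Q = q_i + Σ_{j≠i} q_j.
First-order condition: 43.6 − 2q_i − Σ_{j≠i} q_j = 0.
In a symmetric equilibrium every firm chooses the same q, so Σ_{j≠i} q_j = 2q. The condition becomes 43.6 − 4q = 0, giving q = 43.6/4 = 10.9.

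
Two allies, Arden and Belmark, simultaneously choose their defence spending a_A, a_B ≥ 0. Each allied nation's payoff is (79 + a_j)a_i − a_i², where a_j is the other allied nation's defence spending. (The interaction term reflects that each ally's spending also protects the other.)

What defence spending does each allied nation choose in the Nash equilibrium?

Arden's payoff is (79 + a_B)a_A − a_A².
∂π/∂a_A = 79 + a_B − 2a_A = 0, so a_A = 39.5 + 0.5a_B.
By symmetry a_B = a_A; substituting into the reaction function, 0.5a_A = 39.5 and a_A = 79.

79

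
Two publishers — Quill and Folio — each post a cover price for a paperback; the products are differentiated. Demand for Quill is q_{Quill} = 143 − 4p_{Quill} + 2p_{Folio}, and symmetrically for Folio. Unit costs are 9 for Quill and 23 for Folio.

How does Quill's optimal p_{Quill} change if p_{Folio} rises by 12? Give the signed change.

Quill's profit: π = (p_{Quill} − 9)(143 − 4p_{Quill} + 2p_{Folio}).
∂π/∂p_{Quill} = 179 − 8p_{Quill} + 2p_{Folio} = 0 ⇒ p_{Quill} = 22.375 + 0.25p_{Folio}.
The reaction-function slope is 0.25, so a 12-unit rise in p_{Folio} moves p_{Quill} by 0.25 × 12 = 3. Quill's best response rises — the actions are strategic complements.

3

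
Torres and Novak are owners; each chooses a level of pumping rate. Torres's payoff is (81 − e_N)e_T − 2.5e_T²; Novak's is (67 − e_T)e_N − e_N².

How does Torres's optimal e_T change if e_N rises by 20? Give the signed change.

-4

Expanding Torres's payoff: 81e_T − e_Ne_T − 2.5e_T².
∂π/∂e_T = 81 − e_N − 5e_T = 0, so e_T = 16.2 − 0.2e_N.
The reaction-function slope is −0.2, so a 20-unit rise in e_N moves e_T by −0.2 × 20 = −4. Torres's best response falls — the actions are strategic substitutes.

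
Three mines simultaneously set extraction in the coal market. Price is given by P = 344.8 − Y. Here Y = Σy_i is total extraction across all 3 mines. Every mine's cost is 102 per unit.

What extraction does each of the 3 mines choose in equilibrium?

A representative mine's profit is π_i = y_i(344.8 − Y) − 102y_i, with Y = y_i + Σ_{j≠i} y_j.
First-order condition: 242.8 − 2y_i − Σ_{j≠i} y_j = 0.
In a symmetric equilibrium every mine chooses the same y, so Σ_{j≠i} y_j = 2y. The condition becomes 242.8 − 4y = 0, giving y = 242.8/4 = 60.7.

60.7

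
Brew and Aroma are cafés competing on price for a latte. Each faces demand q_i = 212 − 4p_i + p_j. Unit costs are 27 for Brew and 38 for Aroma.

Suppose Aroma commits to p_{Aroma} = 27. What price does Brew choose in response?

43.375

Brew's profit: π = (p_{Brew} − 27)(212 − 4p_{Brew} + p_{Aroma}).
∂π/∂p_{Brew} = 320 − 8p_{Brew} + p_{Aroma} = 0 ⇒ p_{Brew} = 40 + 0.125p_{Aroma}.
At p_{Aroma} = 27: p_{Brew} = 40 + 0.125·27 = 43.375.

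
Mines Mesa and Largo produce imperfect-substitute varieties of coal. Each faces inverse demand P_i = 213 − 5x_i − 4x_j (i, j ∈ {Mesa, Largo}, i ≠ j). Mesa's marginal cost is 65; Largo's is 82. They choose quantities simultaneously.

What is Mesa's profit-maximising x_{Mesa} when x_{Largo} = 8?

11.6

Mine Mesa's profit: π = x_{Mesa}(213 − 5x_{Mesa} − 4x_{Largo}) − 65x_{Mesa}.
∂π/∂x_{Mesa} = 148 − 10x_{Mesa} − 4x_{Largo} = 0 ⇒ x_{Mesa} = 14.8 − 0.4x_{Largo}.
At x_{Largo} = 8: x_{Mesa} = 14.8 − 0.4·8 = 11.6.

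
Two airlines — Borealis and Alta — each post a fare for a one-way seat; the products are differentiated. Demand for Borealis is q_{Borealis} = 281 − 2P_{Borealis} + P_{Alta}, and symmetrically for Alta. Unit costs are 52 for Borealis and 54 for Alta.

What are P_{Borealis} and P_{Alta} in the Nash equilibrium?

128.6, 129.4

Borealis's profit: π = (P_{Borealis} − 52)(281 − 2P_{Borealis} + P_{Alta}).
∂π/∂P_{Borealis} = 385 − 4P_{Borealis} + P_{Alta} = 0 ⇒ P_{Borealis} = 96.25 + 0.25P_{Alta}.
Similarly P_{Alta} = 97.25 + 0.25P_{Borealis}.
Plugging P_{Alta} into Borealis's best response: P_{Borealis} = 96.25 + 0.25(97.25 + 0.25P_{Borealis}) ⇒ 0.9375P_{Borealis} = 120.5625, so P_{Borealis} = 128.6.
Then P_{Alta} = 97.25 + 0.25·128.6 = 129.4.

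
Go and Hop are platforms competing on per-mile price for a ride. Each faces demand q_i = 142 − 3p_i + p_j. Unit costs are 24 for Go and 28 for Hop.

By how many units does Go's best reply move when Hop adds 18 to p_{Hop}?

Go's profit: π = (p_{Go} − 24)(142 − 3p_{Go} + p_{Hop}).
∂π/∂p_{Go} = 214 − 6p_{Go} + p_{Hop} = 0 ⇒ p_{Go} = 107/3 + (1/6)p_{Hop}.
The reaction-function slope is 1/6, so an 18-unit rise in p_{Hop} moves p_{Go} by 1/6 × 18 = 3. Go's best response rises — the actions are strategic complements.

3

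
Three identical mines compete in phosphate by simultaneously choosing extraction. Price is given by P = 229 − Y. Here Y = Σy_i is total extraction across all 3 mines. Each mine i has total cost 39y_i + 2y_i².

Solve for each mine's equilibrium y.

23.75

A representative mine's profit is π_i = y_i(229 − Y) − 39y_i − 2y_i², with Y = y_i + Σ_{j≠i} y_j.
First-order condition: 190 − 6y_i − Σ_{j≠i} y_j = 0.
Imposing symmetry (y_j = y for all j) turns Σ_{j≠i} y_j into 2y, so 190 = 8y and y = 23.75.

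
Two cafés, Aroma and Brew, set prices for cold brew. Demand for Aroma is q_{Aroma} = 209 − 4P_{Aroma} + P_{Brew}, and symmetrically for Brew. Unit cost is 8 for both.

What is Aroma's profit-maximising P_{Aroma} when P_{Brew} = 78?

39.875

Aroma's profit: π = (P_{Aroma} − 8)(209 − 4P_{Aroma} + P_{Brew}).
∂π/∂P_{Aroma} = 241 − 8P_{Aroma} + P_{Brew} = 0 ⇒ P_{Aroma} = 30.125 + 0.125P_{Brew}.
At P_{Brew} = 78: P_{Aroma} = 30.125 + 0.125·78 = 39.875.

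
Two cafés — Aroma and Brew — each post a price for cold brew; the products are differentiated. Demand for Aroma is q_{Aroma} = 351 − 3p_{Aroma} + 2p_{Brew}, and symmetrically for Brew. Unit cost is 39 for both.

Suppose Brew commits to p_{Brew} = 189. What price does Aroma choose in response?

Aroma's profit: π = (p_{Aroma} − 39)(351 − 3p_{Aroma} + 2p_{Brew}).
∂π/∂p_{Aroma} = 468 − 6p_{Aroma} + 2p_{Brew} = 0 ⇒ p_{Aroma} = 78 + (1/3)p_{Brew}.
At p_{Brew} = 189: p_{Aroma} = 78 + (1/3)·189 = 141.

141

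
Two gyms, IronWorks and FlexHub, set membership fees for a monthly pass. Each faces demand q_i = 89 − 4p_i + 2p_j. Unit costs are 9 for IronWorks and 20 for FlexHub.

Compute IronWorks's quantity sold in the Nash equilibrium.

53.2

IronWorks's profit: π = (p_{IronWorks} − 9)(89 − 4p_{IronWorks} + 2p_{FlexHub}).
∂π/∂p_{IronWorks} = 125 − 8p_{IronWorks} + 2p_{FlexHub} = 0 ⇒ p_{IronWorks} = 15.625 + 0.25p_{FlexHub}.
Similarly p_{FlexHub} = 21.125 + 0.25p_{IronWorks}.
Solving the two reaction functions simultaneously: (1 − (0.25)(0.25))p_{IronWorks} = 15.625 + 0.25·21.125, so 0.9375p_{IronWorks} = 669/32 and p_{IronWorks} = 22.3.
Then p_{FlexHub} = 21.125 + 0.25·22.3 = 26.7.
q_{IronWorks} = 89 − 4·22.3 + 2·26.7 = 53.2.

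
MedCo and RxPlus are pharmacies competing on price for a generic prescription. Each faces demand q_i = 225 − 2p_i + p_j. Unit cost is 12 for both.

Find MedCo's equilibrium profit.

MedCo's profit: π = (p_{MedCo} − 12)(225 − 2p_{MedCo} + p_{RxPlus}).
∂π/∂p_{MedCo} = 249 − 4p_{MedCo} + p_{RxPlus} = 0 ⇒ p_{MedCo} = 62.25 + 0.25p_{RxPlus}.
By symmetry p_{RxPlus} = p_{MedCo}; substituting into the reaction function, 0.75p_{MedCo} = 62.25 and p_{MedCo} = 83.
q_{MedCo} = 225 − 2·83 + 83 = 142.
Profit = (83 − 12)·142 = 10082.

10082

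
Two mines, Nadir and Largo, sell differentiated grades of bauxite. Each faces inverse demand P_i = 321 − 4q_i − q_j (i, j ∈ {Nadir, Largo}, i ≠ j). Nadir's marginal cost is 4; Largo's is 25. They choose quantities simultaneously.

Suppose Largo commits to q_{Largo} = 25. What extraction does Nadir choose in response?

36.5

Mine Nadir's profit: π = q_{Nadir}(321 − 4q_{Nadir} − q_{Largo}) − 4q_{Nadir}.
∂π/∂q_{Nadir} = 317 − 8q_{Nadir} − q_{Largo} = 0 ⇒ q_{Nadir} = 39.625 − 0.125q_{Largo}.
At q_{Largo} = 25: q_{Nadir} = 39.625 − 0.125·25 = 36.5.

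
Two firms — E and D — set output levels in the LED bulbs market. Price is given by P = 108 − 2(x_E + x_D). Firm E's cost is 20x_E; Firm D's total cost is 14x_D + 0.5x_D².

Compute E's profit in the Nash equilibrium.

Firm E's profit: π = x_E(108 − 2(x_E + x_D)) − 20x_E.
∂π/∂x_E = 88 − 4x_E − 2x_D = 0, so x_E = 22 − 0.5x_D.
For D: ∂π/∂x_D = 94 − 5x_D − 2x_E = 0 ⇒ x_D = 18.8 − 0.4x_E.
Plugging x_D into E's best response: x_E = 22 − 0.5(18.8 − 0.4x_E) ⇒ 0.8x_E = 12.6, so x_E = 15.75.
Then x_D = 18.8 − 0.4·15.75 = 12.5.
Price P = 108 − 2·28.25 = 51.5.
E's profit: (51.5 − 20)·15.75 = 496.125.

496.125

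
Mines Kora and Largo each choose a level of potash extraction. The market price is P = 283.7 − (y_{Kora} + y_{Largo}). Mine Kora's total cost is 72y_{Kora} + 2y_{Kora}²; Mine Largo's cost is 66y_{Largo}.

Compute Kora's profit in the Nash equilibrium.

Mine Kora's profit: π = y_{Kora}(283.7 − (y_{Kora} + y_{Largo})) − 72y_{Kora} − 2y_{Kora}².
∂π/∂y_{Kora} = 211.7 − 6y_{Kora} − y_{Largo} = 0, so y_{Kora} = 2117/60 − (1/6)y_{Largo}.
For Largo: ∂π/∂y_{Largo} = 217.7 − 2y_{Largo} − y_{Kora} = 0 ⇒ y_{Largo} = 108.85 − 0.5y_{Kora}.
Substituting the second reaction function into the first: y_{Kora} = 2117/60 − (1/6)(108.85 − 0.5y_{Kora}), which gives (11/12)y_{Kora} = 2057/120 ⇒ y_{Kora} = 18.7.
Then y_{Largo} = 108.85 − 0.5·18.7 = 99.5.
Price P = 283.7 − 118.2 = 165.5.
Kora's profit: (165.5 − 72)·18.7 − 2(18.7)² = 1049.07.

1049.07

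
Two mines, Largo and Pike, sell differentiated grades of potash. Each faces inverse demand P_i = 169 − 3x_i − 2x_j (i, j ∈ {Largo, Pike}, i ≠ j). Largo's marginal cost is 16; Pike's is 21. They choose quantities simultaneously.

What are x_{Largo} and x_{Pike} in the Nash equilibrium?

19.4375, 18.1875

Mine Largo's profit: π = x_{Largo}(169 − 3x_{Largo} − 2x_{Pike}) − 16x_{Largo}.
∂π/∂x_{Largo} = 153 − 6x_{Largo} − 2x_{Pike} = 0 ⇒ x_{Largo} = 25.5 − (1/3)x_{Pike}.
Similarly x_{Pike} = 74/3 − (1/3)x_{Largo}.
Substituting the second reaction function into the first: x_{Largo} = 25.5 − (1/3)(74/3 − (1/3)x_{Largo}), which gives (8/9)x_{Largo} = 311/18 ⇒ x_{Largo} = 19.4375.
Then x_{Pike} = 74/3 − (1/3)·19.4375 = 18.1875.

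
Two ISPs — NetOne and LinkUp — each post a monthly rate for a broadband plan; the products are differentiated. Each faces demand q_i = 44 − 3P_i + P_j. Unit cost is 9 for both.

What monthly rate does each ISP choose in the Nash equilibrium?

14.2

NetOne's profit: π = (P_{NetOne} − 9)(44 − 3P_{NetOne} + P_{LinkUp}).
∂π/∂P_{NetOne} = 71 − 6P_{NetOne} + P_{LinkUp} = 0 ⇒ P_{NetOne} = 71/6 + (1/6)P_{LinkUp}.
The game is symmetric, so in equilibrium P_{LinkUp} = P_{NetOne}: the reaction function gives (5/6)P_{NetOne} = 71/6, hence P_{NetOne} = 14.2.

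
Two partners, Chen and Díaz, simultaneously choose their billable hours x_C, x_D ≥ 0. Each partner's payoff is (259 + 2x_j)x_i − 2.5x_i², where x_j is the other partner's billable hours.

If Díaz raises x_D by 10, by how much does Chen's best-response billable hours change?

Chen's payoff is (259 + 2x_D)x_C − 2.5x_C².
∂π/∂x_C = 259 + 2x_D − 5x_C = 0, so x_C = 51.8 + 0.4x_D.
The reaction-function slope is 0.4, so a 10-unit rise in x_D moves x_C by 0.4 × 10 = 4. Chen's best response rises — the actions are strategic complements.

4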